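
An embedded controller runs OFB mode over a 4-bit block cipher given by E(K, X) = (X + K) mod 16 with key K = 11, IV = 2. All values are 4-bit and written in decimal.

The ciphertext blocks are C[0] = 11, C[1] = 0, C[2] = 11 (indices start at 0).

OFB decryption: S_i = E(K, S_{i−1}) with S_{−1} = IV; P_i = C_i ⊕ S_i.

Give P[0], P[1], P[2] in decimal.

P[0]: S = E(K, 2) = 13; 11 ⊕ 13 = 6.
P[1]: S = E(K, 13) = 8; 0 ⊕ 8 = 8.
P[2]: S = E(K, 8) = 3; 11 ⊕ 3 = 8.

P[0] = 6, P[1] = 8, P[2] = 8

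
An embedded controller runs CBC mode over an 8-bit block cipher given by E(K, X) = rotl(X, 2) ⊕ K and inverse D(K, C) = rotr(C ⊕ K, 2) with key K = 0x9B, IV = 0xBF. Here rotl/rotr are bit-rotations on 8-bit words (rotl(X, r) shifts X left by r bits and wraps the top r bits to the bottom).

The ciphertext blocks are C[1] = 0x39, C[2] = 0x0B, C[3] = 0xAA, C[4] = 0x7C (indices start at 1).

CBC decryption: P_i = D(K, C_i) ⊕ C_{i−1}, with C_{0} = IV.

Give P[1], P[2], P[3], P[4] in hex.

P[1]: D(K, 0x39) = 0xA8; 0xA8 ⊕ 0xBF = 0x17.
P[2]: D(K, 0x0B) = 0x24; 0x24 ⊕ 0x39 = 0x1D.
P[3]: D(K, 0xAA) = 0x4C; 0x4C ⊕ 0x0B = 0x47.
P[4]: D(K, 0x7C) = 0xF9; 0xF9 ⊕ 0xAA = 0x53.

P[1] = 0x17, P[2] = 0x1D, P[3] = 0x47, P[4] = 0x53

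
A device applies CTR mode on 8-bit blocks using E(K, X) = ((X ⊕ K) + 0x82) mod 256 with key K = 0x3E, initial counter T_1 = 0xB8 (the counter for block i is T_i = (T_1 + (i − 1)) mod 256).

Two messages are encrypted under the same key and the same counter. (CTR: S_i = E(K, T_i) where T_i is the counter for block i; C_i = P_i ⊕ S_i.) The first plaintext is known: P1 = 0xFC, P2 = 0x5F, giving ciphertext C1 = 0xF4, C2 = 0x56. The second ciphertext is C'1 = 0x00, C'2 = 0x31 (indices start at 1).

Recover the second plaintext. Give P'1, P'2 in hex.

In CTR with a reused counter, both messages share the same keystream S_i, so C_i ⊕ C'_i = P_i ⊕ P'_i and thus P'_i = P_i ⊕ C_i ⊕ C'_i.
P'1: 0xFC ⊕ 0xF4 ⊕ 0x00 = 0x08.
P'2: 0x5F ⊕ 0x56 ⊕ 0x31 = 0x38.

P'1 = 0x08, P'2 = 0x38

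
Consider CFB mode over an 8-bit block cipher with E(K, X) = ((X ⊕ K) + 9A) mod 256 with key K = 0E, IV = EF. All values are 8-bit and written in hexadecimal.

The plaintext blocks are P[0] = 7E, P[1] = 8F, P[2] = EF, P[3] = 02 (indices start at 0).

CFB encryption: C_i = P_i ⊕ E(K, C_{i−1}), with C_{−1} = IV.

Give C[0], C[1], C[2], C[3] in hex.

C[0] = 05, C[1] = 2A, C[2] = 51, C[3] = FB

C[0]: E(K, EF) = 7B; 7E ⊕ 7B = 05.
C[1]: E(K, 05) = A5; 8F ⊕ A5 = 2A.
C[2]: E(K, 2A) = BE; EF ⊕ BE = 51.
C[3]: E(K, 51) = F9; 02 ⊕ F9 = FB.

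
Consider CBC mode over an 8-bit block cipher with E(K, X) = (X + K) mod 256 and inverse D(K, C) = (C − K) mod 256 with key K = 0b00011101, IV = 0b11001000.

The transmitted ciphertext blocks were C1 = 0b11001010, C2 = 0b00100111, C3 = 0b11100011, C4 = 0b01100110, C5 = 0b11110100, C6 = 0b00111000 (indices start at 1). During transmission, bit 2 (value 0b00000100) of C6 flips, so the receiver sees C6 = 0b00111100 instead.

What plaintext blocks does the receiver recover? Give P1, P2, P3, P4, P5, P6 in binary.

P1 = 0b01100101, P2 = 0b11000000, P3 = 0b11100001, P4 = 0b10101010, P5 = 0b10110001, P6 = 0b11101011

CBC decryption: P_i = D(K, C_i) ⊕ C_{i−1}, with C_{0} = IV.
Only C6 changed, to 0b00111100. In CBC, a change in C_i garbles P_i and flips the same bit in P_{i+1}. Decrypting the received ciphertext:
P1: D(K, 0b11001010) = 0b10101101; 0b10101101 ⊕ 0b11001000 = 0b01100101.
P2: D(K, 0b00100111) = 0b00001010; 0b00001010 ⊕ 0b11001010 = 0b11000000.
P3: D(K, 0b11100011) = 0b11000110; 0b11000110 ⊕ 0b00100111 = 0b11100001.
P4: D(K, 0b01100110) = 0b01001001; 0b01001001 ⊕ 0b11100011 = 0b10101010.
P5: D(K, 0b11110100) = 0b11010111; 0b11010111 ⊕ 0b01100110 = 0b10110001.
P6: D(K, 0b00111100) = 0b00011111; 0b00011111 ⊕ 0b11110100 = 0b11101011.
Blocks that differ from the original plaintext: P6.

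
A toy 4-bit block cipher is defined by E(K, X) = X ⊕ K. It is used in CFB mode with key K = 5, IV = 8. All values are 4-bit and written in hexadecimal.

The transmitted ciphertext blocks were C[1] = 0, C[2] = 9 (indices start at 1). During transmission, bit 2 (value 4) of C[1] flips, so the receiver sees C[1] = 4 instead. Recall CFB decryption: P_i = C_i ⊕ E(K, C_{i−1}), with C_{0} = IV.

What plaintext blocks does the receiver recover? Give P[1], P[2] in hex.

P[1] = 9, P[2] = 8

Only C[1] changed, to 4. In CFB, a change in C_i flips the same bit in P_i and garbles P_{i+1}. Decrypting the received ciphertext:
P[1]: E(K, 8) = D; 4 ⊕ D = 9.
P[2]: E(K, 4) = 1; 9 ⊕ 1 = 8.
Blocks that differ from the original plaintext: P[1], P[2].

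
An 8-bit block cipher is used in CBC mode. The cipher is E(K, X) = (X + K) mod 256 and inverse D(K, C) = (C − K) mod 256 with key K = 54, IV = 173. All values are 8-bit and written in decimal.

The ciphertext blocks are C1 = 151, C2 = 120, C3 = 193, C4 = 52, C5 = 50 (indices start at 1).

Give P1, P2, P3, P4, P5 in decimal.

P1 = 204, P2 = 213, P3 = 243, P4 = 63, P5 = 200

CBC decryption: P_i = D(K, C_i) ⊕ C_{i−1}, with C_{0} = IV.
P1: D(K, 151) = 97; 97 ⊕ 173 = 204.
P2: D(K, 120) = 66; 66 ⊕ 151 = 213.
P3: D(K, 193) = 139; 139 ⊕ 120 = 243.
P4: D(K, 52) = 254; 254 ⊕ 193 = 63.
P5: D(K, 50) = 252; 252 ⊕ 52 = 200.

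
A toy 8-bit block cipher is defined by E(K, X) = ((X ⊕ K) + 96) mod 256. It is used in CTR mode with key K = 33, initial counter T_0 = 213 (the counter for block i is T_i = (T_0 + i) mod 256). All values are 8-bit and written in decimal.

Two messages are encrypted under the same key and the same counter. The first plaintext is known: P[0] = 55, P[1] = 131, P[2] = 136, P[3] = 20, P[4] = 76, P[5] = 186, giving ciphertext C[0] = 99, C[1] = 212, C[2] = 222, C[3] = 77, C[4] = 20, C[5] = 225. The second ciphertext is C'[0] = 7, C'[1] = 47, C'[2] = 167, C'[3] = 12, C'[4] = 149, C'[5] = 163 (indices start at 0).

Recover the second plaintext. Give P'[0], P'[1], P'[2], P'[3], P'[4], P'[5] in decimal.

In CTR with a reused counter, both messages share the same keystream S_i, so C_i ⊕ C'_i = P_i ⊕ P'_i and thus P'_i = P_i ⊕ C_i ⊕ C'_i.
P'[0]: 55 ⊕ 99 ⊕ 7 = 83.
P'[1]: 131 ⊕ 212 ⊕ 47 = 120.
P'[2]: 136 ⊕ 222 ⊕ 167 = 241.
P'[3]: 20 ⊕ 77 ⊕ 12 = 85.
P'[4]: 76 ⊕ 20 ⊕ 149 = 205.
P'[5]: 186 ⊕ 225 ⊕ 163 = 248.

P'[0] = 83, P'[1] = 120, P'[2] = 241, P'[3] = 85, P'[4] = 205, P'[5] = 248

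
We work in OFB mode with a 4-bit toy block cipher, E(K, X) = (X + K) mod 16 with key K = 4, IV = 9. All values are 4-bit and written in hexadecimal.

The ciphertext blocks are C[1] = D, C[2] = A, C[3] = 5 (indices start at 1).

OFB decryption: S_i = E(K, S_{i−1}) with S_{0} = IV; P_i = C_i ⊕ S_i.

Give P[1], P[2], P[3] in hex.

P[1] = 0, P[2] = B, P[3] = 0

P[1]: S = E(K, 9) = D; D ⊕ D = 0.
P[2]: S = E(K, D) = 1; A ⊕ 1 = B.
P[3]: S = E(K, 1) = 5; 5 ⊕ 5 = 0.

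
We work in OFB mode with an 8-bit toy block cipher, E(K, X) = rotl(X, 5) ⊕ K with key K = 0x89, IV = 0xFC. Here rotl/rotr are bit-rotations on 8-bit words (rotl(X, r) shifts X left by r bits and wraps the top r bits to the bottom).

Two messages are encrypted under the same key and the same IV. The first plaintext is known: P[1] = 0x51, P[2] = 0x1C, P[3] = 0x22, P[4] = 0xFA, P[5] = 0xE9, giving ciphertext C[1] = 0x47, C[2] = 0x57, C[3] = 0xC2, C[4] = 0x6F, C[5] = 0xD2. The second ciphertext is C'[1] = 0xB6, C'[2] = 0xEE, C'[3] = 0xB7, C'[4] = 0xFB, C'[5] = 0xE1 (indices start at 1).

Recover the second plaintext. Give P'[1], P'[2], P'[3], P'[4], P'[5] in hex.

In OFB with a reused IV, both messages share the same keystream S_i, so C_i ⊕ C'_i = P_i ⊕ P'_i and thus P'_i = P_i ⊕ C_i ⊕ C'_i.
P'[1]: 0x51 ⊕ 0x47 ⊕ 0xB6 = 0xA0.
P'[2]: 0x1C ⊕ 0x57 ⊕ 0xEE = 0xA5.
P'[3]: 0x22 ⊕ 0xC2 ⊕ 0xB7 = 0x57.
P'[4]: 0xFA ⊕ 0x6F ⊕ 0xFB = 0x6E.
P'[5]: 0xE9 ⊕ 0xD2 ⊕ 0xE1 = 0xDA.

P'[1] = 0xA0, P'[2] = 0xA5, P'[3] = 0x57, P'[4] = 0x6E, P'[5] = 0xDA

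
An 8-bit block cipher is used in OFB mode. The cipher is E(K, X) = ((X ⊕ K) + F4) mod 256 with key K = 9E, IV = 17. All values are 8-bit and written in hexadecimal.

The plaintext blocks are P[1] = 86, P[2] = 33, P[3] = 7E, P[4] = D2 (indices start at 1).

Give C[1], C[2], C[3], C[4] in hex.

OFB encryption: S_i = E(K, S_{i−1}) with S_{0} = IV; C_i = P_i ⊕ S_i.
C[1]: S = E(K, 17) = 7D; 86 ⊕ 7D = FB.
C[2]: S = E(K, 7D) = D7; 33 ⊕ D7 = E4.
C[3]: S = E(K, D7) = 3D; 7E ⊕ 3D = 43.
C[4]: S = E(K, 3D) = 97; D2 ⊕ 97 = 45.

C[1] = FB, C[2] = E4, C[3] = 43, C[4] = 45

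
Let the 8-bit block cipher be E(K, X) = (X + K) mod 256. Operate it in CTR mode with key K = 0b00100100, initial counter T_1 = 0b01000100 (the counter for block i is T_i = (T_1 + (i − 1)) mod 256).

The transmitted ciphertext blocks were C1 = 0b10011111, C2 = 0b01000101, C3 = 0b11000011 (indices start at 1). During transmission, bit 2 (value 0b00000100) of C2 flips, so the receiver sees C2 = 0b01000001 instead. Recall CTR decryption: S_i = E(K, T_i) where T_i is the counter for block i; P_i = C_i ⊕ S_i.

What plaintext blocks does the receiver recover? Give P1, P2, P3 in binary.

Only C2 changed, to 0b01000001. In CTR, a change in C_i flips the same bit in P_i only; the keystream is unaffected. Decrypting the received ciphertext:
P1: T = 0b01000100, S = E(K, T) = 0b01101000; 0b10011111 ⊕ 0b01101000 = 0b11110111.
P2: T = 0b01000101, S = E(K, T) = 0b01101001; 0b01000001 ⊕ 0b01101001 = 0b00101000.
P3: T = 0b01000110, S = E(K, T) = 0b01101010; 0b11000011 ⊕ 0b01101010 = 0b10101001.
Blocks that differ from the original plaintext: P2.

P1 = 0b11110111, P2 = 0b00101000, P3 = 0b10101001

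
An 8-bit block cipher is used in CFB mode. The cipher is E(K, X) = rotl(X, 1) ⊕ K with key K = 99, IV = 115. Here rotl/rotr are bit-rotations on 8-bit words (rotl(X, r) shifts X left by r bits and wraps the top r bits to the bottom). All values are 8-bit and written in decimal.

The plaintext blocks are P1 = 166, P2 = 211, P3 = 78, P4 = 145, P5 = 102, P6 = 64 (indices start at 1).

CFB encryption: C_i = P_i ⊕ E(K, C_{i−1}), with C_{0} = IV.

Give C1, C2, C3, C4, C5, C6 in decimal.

C1 = 35, C2 = 246, C3 = 192, C4 = 115, C5 = 227, C6 = 228

C1: E(K, 115) = 133; 166 ⊕ 133 = 35.
C2: E(K, 35) = 37; 211 ⊕ 37 = 246.
C3: E(K, 246) = 142; 78 ⊕ 142 = 192.
C4: E(K, 192) = 226; 145 ⊕ 226 = 115.
C5: E(K, 115) = 133; 102 ⊕ 133 = 227.
C6: E(K, 227) = 164; 64 ⊕ 164 = 228.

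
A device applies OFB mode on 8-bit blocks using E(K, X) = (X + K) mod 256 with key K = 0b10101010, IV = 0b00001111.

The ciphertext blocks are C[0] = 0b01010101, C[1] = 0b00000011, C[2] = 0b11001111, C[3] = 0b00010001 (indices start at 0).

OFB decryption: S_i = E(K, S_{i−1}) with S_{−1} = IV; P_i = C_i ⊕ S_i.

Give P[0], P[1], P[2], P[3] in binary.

P[0]: S = E(K, 0b00001111) = 0b10111001; 0b01010101 ⊕ 0b10111001 = 0b11101100.
P[1]: S = E(K, 0b10111001) = 0b01100011; 0b00000011 ⊕ 0b01100011 = 0b01100000.
P[2]: S = E(K, 0b01100011) = 0b00001101; 0b11001111 ⊕ 0b00001101 = 0b11000010.
P[3]: S = E(K, 0b00001101) = 0b10110111; 0b00010001 ⊕ 0b10110111 = 0b10100110.

P[0] = 0b11101100, P[1] = 0b01100000, P[2] = 0b11000010, P[3] = 0b10100110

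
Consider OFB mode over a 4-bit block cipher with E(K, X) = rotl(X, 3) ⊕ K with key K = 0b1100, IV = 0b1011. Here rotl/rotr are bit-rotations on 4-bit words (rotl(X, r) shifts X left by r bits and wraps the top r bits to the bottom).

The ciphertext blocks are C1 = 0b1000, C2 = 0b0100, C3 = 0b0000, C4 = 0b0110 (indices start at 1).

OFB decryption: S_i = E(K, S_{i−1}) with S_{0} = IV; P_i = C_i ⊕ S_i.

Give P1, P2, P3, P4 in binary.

P1: S = E(K, 0b1011) = 0b0001; 0b1000 ⊕ 0b0001 = 0b1001.
P2: S = E(K, 0b0001) = 0b0100; 0b0100 ⊕ 0b0100 = 0b0000.
P3: S = E(K, 0b0100) = 0b1110; 0b0000 ⊕ 0b1110 = 0b1110.
P4: S = E(K, 0b1110) = 0b1011; 0b0110 ⊕ 0b1011 = 0b1101.

P1 = 0b1001, P2 = 0b0000, P3 = 0b1110, P4 = 0b1101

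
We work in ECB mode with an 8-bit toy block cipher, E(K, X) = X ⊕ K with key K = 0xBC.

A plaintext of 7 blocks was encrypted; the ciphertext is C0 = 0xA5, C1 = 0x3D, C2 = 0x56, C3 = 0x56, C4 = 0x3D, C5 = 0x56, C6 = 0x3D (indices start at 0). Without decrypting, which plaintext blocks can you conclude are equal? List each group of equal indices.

P1 = P4 = P6; P2 = P3 = P5

ECB encrypts each block independently with the same key, so equal ciphertext blocks imply equal plaintext blocks.
C1 = C4 = C6 = 0x3D, so P1 = P4 = P6.
C2 = C3 = C5 = 0x56, so P2 = P3 = P5.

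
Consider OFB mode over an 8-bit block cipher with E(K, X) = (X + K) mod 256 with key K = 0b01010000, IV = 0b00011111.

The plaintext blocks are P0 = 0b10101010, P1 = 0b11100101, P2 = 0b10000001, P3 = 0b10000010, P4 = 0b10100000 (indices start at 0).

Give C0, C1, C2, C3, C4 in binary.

C0 = 0b11000101, C1 = 0b01011010, C2 = 0b10001110, C3 = 0b11011101, C4 = 0b00001111

OFB encryption: S_i = E(K, S_{i−1}) with S_{−1} = IV; C_i = P_i ⊕ S_i.
C0: S = E(K, 0b00011111) = 0b01101111; 0b10101010 ⊕ 0b01101111 = 0b11000101.
C1: S = E(K, 0b01101111) = 0b10111111; 0b11100101 ⊕ 0b10111111 = 0b01011010.
C2: S = E(K, 0b10111111) = 0b00001111; 0b10000001 ⊕ 0b00001111 = 0b10001110.
C3: S = E(K, 0b00001111) = 0b01011111; 0b10000010 ⊕ 0b01011111 = 0b11011101.
C4: S = E(K, 0b01011111) = 0b10101111; 0b10100000 ⊕ 0b10101111 = 0b00001111.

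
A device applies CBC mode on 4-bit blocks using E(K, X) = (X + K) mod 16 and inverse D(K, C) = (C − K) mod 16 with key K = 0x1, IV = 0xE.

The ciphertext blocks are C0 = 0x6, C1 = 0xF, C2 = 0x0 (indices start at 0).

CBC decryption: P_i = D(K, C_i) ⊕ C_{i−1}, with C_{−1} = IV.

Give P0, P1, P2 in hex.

P0: D(K, 0x6) = 0x5; 0x5 ⊕ 0xE = 0xB.
P1: D(K, 0xF) = 0xE; 0xE ⊕ 0x6 = 0x8.
P2: D(K, 0x0) = 0xF; 0xF ⊕ 0xF = 0x0.

P0 = 0xB, P1 = 0x8, P2 = 0x0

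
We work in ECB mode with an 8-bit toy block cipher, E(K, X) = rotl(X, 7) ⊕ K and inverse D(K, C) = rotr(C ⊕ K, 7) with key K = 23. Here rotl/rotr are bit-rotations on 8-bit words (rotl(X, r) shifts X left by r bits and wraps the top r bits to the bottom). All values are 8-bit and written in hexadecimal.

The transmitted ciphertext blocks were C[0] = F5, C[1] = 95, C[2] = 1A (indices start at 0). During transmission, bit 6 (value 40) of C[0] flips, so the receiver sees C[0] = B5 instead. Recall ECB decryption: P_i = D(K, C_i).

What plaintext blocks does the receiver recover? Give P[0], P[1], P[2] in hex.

Only C[0] changed, to B5. In ECB, a change in C_i affects only P_i. Decrypting the received ciphertext:
P[0]: D(K, B5) = 2D.
P[1]: D(K, 95) = 6D.
P[2]: D(K, 1A) = 72.
Blocks that differ from the original plaintext: P[0].

P[0] = 2D, P[1] = 6D, P[2] = 72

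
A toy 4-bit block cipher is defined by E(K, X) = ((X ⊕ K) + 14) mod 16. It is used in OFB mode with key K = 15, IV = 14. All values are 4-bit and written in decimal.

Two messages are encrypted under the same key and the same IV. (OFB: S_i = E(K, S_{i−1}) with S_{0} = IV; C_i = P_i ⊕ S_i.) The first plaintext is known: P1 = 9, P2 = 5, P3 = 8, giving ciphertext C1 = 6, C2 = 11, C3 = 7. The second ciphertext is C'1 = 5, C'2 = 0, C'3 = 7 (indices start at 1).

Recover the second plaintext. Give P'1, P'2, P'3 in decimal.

P'1 = 10, P'2 = 14, P'3 = 8

In OFB with a reused IV, both messages share the same keystream S_i, so C_i ⊕ C'_i = P_i ⊕ P'_i and thus P'_i = P_i ⊕ C_i ⊕ C'_i.
P'1: 9 ⊕ 6 ⊕ 5 = 10.
P'2: 5 ⊕ 11 ⊕ 0 = 14.
P'3: 8 ⊕ 7 ⊕ 7 = 8.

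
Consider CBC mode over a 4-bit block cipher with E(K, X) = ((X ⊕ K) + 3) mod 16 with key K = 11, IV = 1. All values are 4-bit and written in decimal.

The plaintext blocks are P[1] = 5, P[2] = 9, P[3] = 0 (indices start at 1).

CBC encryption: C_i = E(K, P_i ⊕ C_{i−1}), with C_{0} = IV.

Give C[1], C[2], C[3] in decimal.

C[1]: P[1] ⊕ 1 = 4; E(K, 4) = 2.
C[2]: P[2] ⊕ 2 = 11; E(K, 11) = 3.
C[3]: P[3] ⊕ 3 = 3; E(K, 3) = 11.

C[1] = 2, C[2] = 3, C[3] = 11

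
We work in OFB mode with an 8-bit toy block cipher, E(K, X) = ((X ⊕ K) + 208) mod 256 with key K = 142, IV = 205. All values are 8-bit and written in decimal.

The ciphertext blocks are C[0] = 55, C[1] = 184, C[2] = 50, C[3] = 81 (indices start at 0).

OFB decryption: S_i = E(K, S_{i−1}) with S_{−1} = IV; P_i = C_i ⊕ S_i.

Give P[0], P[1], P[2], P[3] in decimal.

P[0]: S = E(K, 205) = 19; 55 ⊕ 19 = 36.
P[1]: S = E(K, 19) = 109; 184 ⊕ 109 = 213.
P[2]: S = E(K, 109) = 179; 50 ⊕ 179 = 129.
P[3]: S = E(K, 179) = 13; 81 ⊕ 13 = 92.

P[0] = 36, P[1] = 213, P[2] = 129, P[3] = 92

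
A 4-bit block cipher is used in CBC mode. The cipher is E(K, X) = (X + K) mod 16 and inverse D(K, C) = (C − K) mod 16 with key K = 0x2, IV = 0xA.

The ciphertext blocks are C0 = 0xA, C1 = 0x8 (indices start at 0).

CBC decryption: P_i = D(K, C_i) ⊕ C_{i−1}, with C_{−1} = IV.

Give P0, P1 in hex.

P0 = 0x2, P1 = 0xC

P0: D(K, 0xA) = 0x8; 0x8 ⊕ 0xA = 0x2.
P1: D(K, 0x8) = 0x6; 0x6 ⊕ 0xA = 0xC.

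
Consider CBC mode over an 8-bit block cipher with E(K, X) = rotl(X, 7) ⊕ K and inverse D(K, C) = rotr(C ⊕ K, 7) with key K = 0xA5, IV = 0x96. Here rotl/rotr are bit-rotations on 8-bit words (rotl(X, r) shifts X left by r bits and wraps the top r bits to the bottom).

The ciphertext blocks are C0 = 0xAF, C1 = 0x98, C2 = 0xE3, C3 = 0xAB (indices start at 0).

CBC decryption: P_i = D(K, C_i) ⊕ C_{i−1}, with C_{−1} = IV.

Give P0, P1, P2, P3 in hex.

P0 = 0x82, P1 = 0xD5, P2 = 0x14, P3 = 0xFF

P0: D(K, 0xAF) = 0x14; 0x14 ⊕ 0x96 = 0x82.
P1: D(K, 0x98) = 0x7A; 0x7A ⊕ 0xAF = 0xD5.
P2: D(K, 0xE3) = 0x8C; 0x8C ⊕ 0x98 = 0x14.
P3: D(K, 0xAB) = 0x1C; 0x1C ⊕ 0xE3 = 0xFF.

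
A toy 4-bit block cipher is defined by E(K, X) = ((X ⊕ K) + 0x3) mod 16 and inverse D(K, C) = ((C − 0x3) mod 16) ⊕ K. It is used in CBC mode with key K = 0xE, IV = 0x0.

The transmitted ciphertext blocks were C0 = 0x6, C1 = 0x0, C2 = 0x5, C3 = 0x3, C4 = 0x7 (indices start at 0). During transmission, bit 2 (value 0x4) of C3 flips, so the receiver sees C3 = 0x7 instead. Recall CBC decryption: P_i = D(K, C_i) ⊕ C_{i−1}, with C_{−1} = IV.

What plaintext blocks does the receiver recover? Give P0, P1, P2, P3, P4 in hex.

P0 = 0xD, P1 = 0x5, P2 = 0xC, P3 = 0xF, P4 = 0xD

Only C3 changed, to 0x7. In CBC, a change in C_i garbles P_i and flips the same bit in P_{i+1}. Decrypting the received ciphertext:
P0: D(K, 0x6) = 0xD; 0xD ⊕ 0x0 = 0xD.
P1: D(K, 0x0) = 0x3; 0x3 ⊕ 0x6 = 0x5.
P2: D(K, 0x5) = 0xC; 0xC ⊕ 0x0 = 0xC.
P3: D(K, 0x7) = 0xA; 0xA ⊕ 0x5 = 0xF.
P4: D(K, 0x7) = 0xA; 0xA ⊕ 0x7 = 0xD.
Blocks that differ from the original plaintext: P3, P4.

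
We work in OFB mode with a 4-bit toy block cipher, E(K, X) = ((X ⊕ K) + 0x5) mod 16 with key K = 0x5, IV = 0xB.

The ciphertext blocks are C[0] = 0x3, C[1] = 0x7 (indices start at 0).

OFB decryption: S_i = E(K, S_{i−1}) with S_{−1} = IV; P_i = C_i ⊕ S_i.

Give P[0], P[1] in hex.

P[0]: S = E(K, 0xB) = 0x3; 0x3 ⊕ 0x3 = 0x0.
P[1]: S = E(K, 0x3) = 0xB; 0x7 ⊕ 0xB = 0xC.

P[0] = 0x0, P[1] = 0xC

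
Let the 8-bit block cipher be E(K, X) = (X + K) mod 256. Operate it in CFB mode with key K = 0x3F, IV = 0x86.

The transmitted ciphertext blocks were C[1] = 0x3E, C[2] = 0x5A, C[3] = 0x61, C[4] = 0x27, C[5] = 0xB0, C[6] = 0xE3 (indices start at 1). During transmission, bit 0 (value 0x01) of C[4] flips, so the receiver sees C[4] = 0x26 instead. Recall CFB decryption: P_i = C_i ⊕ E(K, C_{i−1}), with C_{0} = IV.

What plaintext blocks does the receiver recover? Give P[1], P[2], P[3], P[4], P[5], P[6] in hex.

Only C[4] changed, to 0x26. In CFB, a change in C_i flips the same bit in P_i and garbles P_{i+1}. Decrypting the received ciphertext:
P[1]: E(K, 0x86) = 0xC5; 0x3E ⊕ 0xC5 = 0xFB.
P[2]: E(K, 0x3E) = 0x7D; 0x5A ⊕ 0x7D = 0x27.
P[3]: E(K, 0x5A) = 0x99; 0x61 ⊕ 0x99 = 0xF8.
P[4]: E(K, 0x61) = 0xA0; 0x26 ⊕ 0xA0 = 0x86.
P[5]: E(K, 0x26) = 0x65; 0xB0 ⊕ 0x65 = 0xD5.
P[6]: E(K, 0xB0) = 0xEF; 0xE3 ⊕ 0xEF = 0x0C.
Blocks that differ from the original plaintext: P[4], P[5].

P[1] = 0xFB, P[2] = 0x27, P[3] = 0xF8, P[4] = 0x86, P[5] = 0xD5, P[6] = 0x0C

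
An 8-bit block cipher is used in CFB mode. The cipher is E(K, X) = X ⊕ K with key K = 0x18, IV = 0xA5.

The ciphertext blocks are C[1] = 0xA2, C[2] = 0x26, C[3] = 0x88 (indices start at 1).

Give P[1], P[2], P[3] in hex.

P[1] = 0x1F, P[2] = 0x9C, P[3] = 0xB6

CFB decryption: P_i = C_i ⊕ E(K, C_{i−1}), with C_{0} = IV.
P[1]: E(K, 0xA5) = 0xBD; 0xA2 ⊕ 0xBD = 0x1F.
P[2]: E(K, 0xA2) = 0xBA; 0x26 ⊕ 0xBA = 0x9C.
P[3]: E(K, 0x26) = 0x3E; 0x88 ⊕ 0x3E = 0xB6.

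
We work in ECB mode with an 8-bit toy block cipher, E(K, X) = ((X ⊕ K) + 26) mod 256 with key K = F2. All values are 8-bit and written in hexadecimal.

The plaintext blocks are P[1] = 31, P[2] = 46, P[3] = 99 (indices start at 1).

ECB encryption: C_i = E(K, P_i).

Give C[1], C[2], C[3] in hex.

C[1] = E9, C[2] = DA, C[3] = 91

C[1]: E(K, 31) = E9.
C[2]: E(K, 46) = DA.
C[3]: E(K, 99) = 91.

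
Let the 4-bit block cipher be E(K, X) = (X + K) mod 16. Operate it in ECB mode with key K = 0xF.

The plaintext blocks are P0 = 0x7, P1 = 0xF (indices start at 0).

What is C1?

C1 = 0xE

ECB encryption: C_i = E(K, P_i).
C1: E(K, 0xF) = 0xE.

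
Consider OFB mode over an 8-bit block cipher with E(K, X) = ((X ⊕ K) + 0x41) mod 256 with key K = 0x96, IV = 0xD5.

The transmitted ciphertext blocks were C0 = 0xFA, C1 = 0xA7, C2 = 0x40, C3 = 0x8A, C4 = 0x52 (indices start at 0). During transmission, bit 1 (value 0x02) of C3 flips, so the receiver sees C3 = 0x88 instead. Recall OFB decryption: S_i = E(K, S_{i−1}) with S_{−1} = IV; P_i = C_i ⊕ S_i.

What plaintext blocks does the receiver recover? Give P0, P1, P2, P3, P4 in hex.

P0 = 0x7E, P1 = 0xF4, P2 = 0x46, P3 = 0x59, P4 = 0xDA

Only C3 changed, to 0x88. In OFB, a change in C_i flips the same bit in P_i only; the keystream is unaffected. Decrypting the received ciphertext:
P0: S = E(K, 0xD5) = 0x84; 0xFA ⊕ 0x84 = 0x7E.
P1: S = E(K, 0x84) = 0x53; 0xA7 ⊕ 0x53 = 0xF4.
P2: S = E(K, 0x53) = 0x06; 0x40 ⊕ 0x06 = 0x46.
P3: S = E(K, 0x06) = 0xD1; 0x88 ⊕ 0xD1 = 0x59.
P4: S = E(K, 0xD1) = 0x88; 0x52 ⊕ 0x88 = 0xDA.
Blocks that differ from the original plaintext: P3.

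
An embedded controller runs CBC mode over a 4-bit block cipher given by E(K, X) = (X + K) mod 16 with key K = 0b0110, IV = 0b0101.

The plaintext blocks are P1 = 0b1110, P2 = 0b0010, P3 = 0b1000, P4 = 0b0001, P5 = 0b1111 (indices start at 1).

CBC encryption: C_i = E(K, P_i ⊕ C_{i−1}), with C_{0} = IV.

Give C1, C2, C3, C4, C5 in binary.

C1 = 0b0001, C2 = 0b1001, C3 = 0b0111, C4 = 0b1100, C5 = 0b1001

C1: P1 ⊕ 0b0101 = 0b1011; E(K, 0b1011) = 0b0001.
C2: P2 ⊕ 0b0001 = 0b0011; E(K, 0b0011) = 0b1001.
C3: P3 ⊕ 0b1001 = 0b0001; E(K, 0b0001) = 0b0111.
C4: P4 ⊕ 0b0111 = 0b0110; E(K, 0b0110) = 0b1100.
C5: P5 ⊕ 0b1100 = 0b0011; E(K, 0b0011) = 0b1001.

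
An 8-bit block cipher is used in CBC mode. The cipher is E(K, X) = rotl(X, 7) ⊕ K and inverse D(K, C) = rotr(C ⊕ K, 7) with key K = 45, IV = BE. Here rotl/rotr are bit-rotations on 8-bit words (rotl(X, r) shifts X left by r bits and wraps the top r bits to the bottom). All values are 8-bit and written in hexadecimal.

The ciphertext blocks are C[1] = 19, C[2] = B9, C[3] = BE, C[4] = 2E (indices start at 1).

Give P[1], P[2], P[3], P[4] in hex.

P[1] = 06, P[2] = E0, P[3] = 4E, P[4] = 68

CBC decryption: P_i = D(K, C_i) ⊕ C_{i−1}, with C_{0} = IV.
P[1]: D(K, 19) = B8; B8 ⊕ BE = 06.
P[2]: D(K, B9) = F9; F9 ⊕ 19 = E0.
P[3]: D(K, BE) = F7; F7 ⊕ B9 = 4E.
P[4]: D(K, 2E) = D6; D6 ⊕ BE = 68.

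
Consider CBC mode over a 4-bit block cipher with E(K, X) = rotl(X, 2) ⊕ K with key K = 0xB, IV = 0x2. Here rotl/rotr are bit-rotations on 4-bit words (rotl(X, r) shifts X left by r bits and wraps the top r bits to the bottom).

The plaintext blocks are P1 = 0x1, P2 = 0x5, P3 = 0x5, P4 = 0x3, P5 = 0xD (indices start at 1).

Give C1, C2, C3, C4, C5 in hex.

C1 = 0x7, C2 = 0x3, C3 = 0x2, C4 = 0xF, C5 = 0x3

CBC encryption: C_i = E(K, P_i ⊕ C_{i−1}), with C_{0} = IV.
C1: P1 ⊕ 0x2 = 0x3; E(K, 0x3) = 0x7.
C2: P2 ⊕ 0x7 = 0x2; E(K, 0x2) = 0x3.
C3: P3 ⊕ 0x3 = 0x6; E(K, 0x6) = 0x2.
C4: P4 ⊕ 0x2 = 0x1; E(K, 0x1) = 0xF.
C5: P5 ⊕ 0xF = 0x2; E(K, 0x2) = 0x3.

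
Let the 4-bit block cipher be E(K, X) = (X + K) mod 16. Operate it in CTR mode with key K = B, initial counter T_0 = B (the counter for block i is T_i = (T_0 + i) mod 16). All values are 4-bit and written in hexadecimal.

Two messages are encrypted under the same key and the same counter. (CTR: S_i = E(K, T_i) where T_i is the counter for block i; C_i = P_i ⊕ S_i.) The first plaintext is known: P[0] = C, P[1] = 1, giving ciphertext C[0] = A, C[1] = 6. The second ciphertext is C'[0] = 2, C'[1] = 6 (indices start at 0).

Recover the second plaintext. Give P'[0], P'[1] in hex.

P'[0] = 4, P'[1] = 1

In CTR with a reused counter, both messages share the same keystream S_i, so C_i ⊕ C'_i = P_i ⊕ P'_i and thus P'_i = P_i ⊕ C_i ⊕ C'_i.
P'[0]: C ⊕ A ⊕ 2 = 4.
P'[1]: 1 ⊕ 6 ⊕ 6 = 1.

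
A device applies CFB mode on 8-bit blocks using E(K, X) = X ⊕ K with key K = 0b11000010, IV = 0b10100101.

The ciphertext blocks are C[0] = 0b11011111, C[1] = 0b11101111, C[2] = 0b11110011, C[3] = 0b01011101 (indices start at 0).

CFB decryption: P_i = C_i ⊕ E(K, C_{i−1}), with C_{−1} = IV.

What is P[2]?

P[2] = 0b11011110

P[2]: E(K, 0b11101111) = 0b00101101; 0b11110011 ⊕ 0b00101101 = 0b11011110.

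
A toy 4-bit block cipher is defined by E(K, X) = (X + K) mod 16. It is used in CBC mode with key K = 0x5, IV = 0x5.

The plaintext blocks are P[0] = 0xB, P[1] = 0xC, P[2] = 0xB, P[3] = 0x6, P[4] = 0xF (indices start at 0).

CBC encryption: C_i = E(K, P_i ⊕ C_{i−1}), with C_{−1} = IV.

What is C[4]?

C[0]: P[0] ⊕ 0x5 = 0xE; E(K, 0xE) = 0x3.
C[1]: P[1] ⊕ 0x3 = 0xF; E(K, 0xF) = 0x4.
C[2]: P[2] ⊕ 0x4 = 0xF; E(K, 0xF) = 0x4.
C[3]: P[3] ⊕ 0x4 = 0x2; E(K, 0x2) = 0x7.
C[4]: P[4] ⊕ 0x7 = 0x8; E(K, 0x8) = 0xD.

C[4] = 0xD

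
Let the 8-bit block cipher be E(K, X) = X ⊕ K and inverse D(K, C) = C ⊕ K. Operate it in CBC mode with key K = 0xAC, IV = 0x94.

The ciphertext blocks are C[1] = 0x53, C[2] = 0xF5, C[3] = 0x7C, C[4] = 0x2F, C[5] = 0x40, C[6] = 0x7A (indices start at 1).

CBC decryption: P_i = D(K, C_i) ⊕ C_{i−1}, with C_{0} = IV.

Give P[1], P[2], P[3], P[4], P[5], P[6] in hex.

P[1] = 0x6B, P[2] = 0x0A, P[3] = 0x25, P[4] = 0xFF, P[5] = 0xC3, P[6] = 0x96

P[1]: D(K, 0x53) = 0xFF; 0xFF ⊕ 0x94 = 0x6B.
P[2]: D(K, 0xF5) = 0x59; 0x59 ⊕ 0x53 = 0x0A.
P[3]: D(K, 0x7C) = 0xD0; 0xD0 ⊕ 0xF5 = 0x25.
P[4]: D(K, 0x2F) = 0x83; 0x83 ⊕ 0x7C = 0xFF.
P[5]: D(K, 0x40) = 0xEC; 0xEC ⊕ 0x2F = 0xC3.
P[6]: D(K, 0x7A) = 0xD6; 0xD6 ⊕ 0x40 = 0x96.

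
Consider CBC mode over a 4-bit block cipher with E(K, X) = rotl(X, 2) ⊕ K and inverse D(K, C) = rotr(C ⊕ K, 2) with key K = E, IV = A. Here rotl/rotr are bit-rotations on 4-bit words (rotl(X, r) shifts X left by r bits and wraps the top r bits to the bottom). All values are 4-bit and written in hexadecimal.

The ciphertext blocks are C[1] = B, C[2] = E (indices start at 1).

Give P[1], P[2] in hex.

P[1] = F, P[2] = B

CBC decryption: P_i = D(K, C_i) ⊕ C_{i−1}, with C_{0} = IV.
P[1]: D(K, B) = 5; 5 ⊕ A = F.
P[2]: D(K, E) = 0; 0 ⊕ B = B.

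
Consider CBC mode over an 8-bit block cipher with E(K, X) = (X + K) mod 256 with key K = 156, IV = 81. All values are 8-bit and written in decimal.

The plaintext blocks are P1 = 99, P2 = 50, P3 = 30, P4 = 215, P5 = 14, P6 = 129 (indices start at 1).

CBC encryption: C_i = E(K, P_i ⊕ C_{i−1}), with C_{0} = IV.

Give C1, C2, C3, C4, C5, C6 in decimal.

C1: P1 ⊕ 81 = 50; E(K, 50) = 206.
C2: P2 ⊕ 206 = 252; E(K, 252) = 152.
C3: P3 ⊕ 152 = 134; E(K, 134) = 34.
C4: P4 ⊕ 34 = 245; E(K, 245) = 145.
C5: P5 ⊕ 145 = 159; E(K, 159) = 59.
C6: P6 ⊕ 59 = 186; E(K, 186) = 86.

C1 = 206, C2 = 152, C3 = 34, C4 = 145, C5 = 59, C6 = 86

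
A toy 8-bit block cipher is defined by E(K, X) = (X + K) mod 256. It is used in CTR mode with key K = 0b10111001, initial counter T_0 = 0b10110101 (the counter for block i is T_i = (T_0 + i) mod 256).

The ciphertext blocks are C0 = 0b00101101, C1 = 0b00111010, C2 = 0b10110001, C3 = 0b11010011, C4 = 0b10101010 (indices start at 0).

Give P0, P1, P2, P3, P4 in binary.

CTR decryption: S_i = E(K, T_i) where T_i is the counter for block i; P_i = C_i ⊕ S_i.
P0: T = 0b10110101, S = E(K, T) = 0b01101110; 0b00101101 ⊕ 0b01101110 = 0b01000011.
P1: T = 0b10110110, S = E(K, T) = 0b01101111; 0b00111010 ⊕ 0b01101111 = 0b01010101.
P2: T = 0b10110111, S = E(K, T) = 0b01110000; 0b10110001 ⊕ 0b01110000 = 0b11000001.
P3: T = 0b10111000, S = E(K, T) = 0b01110001; 0b11010011 ⊕ 0b01110001 = 0b10100010.
P4: T = 0b10111001, S = E(K, T) = 0b01110010; 0b10101010 ⊕ 0b01110010 = 0b11011000.

P0 = 0b01000011, P1 = 0b01010101, P2 = 0b11000001, P3 = 0b10100010, P4 = 0b11011000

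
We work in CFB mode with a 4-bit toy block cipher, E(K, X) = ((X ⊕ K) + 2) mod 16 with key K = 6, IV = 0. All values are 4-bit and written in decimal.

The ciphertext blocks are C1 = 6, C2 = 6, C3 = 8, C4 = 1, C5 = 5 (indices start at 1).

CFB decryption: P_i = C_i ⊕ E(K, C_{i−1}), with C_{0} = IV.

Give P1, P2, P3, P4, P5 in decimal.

P1: E(K, 0) = 8; 6 ⊕ 8 = 14.
P2: E(K, 6) = 2; 6 ⊕ 2 = 4.
P3: E(K, 6) = 2; 8 ⊕ 2 = 10.
P4: E(K, 8) = 0; 1 ⊕ 0 = 1.
P5: E(K, 1) = 9; 5 ⊕ 9 = 12.

P1 = 14, P2 = 4, P3 = 10, P4 = 1, P5 = 12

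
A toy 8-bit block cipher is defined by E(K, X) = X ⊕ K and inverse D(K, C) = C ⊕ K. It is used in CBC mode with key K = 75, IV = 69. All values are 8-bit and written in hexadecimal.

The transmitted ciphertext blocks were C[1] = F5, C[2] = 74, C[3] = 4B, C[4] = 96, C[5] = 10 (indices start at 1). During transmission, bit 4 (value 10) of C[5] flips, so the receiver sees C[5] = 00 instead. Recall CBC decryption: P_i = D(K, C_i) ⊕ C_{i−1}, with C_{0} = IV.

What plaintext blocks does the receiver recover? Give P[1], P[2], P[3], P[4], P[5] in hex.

Only C[5] changed, to 00. In CBC, a change in C_i garbles P_i and flips the same bit in P_{i+1}. Decrypting the received ciphertext:
P[1]: D(K, F5) = 80; 80 ⊕ 69 = E9.
P[2]: D(K, 74) = 01; 01 ⊕ F5 = F4.
P[3]: D(K, 4B) = 3E; 3E ⊕ 74 = 4A.
P[4]: D(K, 96) = E3; E3 ⊕ 4B = A8.
P[5]: D(K, 00) = 75; 75 ⊕ 96 = E3.
Blocks that differ from the original plaintext: P[5].

P[1] = E9, P[2] = F4, P[3] = 4A, P[4] = A8, P[5] = E3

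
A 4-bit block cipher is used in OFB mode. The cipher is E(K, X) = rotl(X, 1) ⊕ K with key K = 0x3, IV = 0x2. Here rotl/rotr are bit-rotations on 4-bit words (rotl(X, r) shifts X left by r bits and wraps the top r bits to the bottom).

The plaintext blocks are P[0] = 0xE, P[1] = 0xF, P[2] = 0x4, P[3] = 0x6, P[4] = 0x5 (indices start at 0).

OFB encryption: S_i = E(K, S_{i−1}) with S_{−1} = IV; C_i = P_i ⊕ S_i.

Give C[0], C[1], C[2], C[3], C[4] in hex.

C[0] = 0x9, C[1] = 0x2, C[2] = 0xC, C[3] = 0x4, C[4] = 0x2

C[0]: S = E(K, 0x2) = 0x7; 0xE ⊕ 0x7 = 0x9.
C[1]: S = E(K, 0x7) = 0xD; 0xF ⊕ 0xD = 0x2.
C[2]: S = E(K, 0xD) = 0x8; 0x4 ⊕ 0x8 = 0xC.
C[3]: S = E(K, 0x8) = 0x2; 0x6 ⊕ 0x2 = 0x4.
C[4]: S = E(K, 0x2) = 0x7; 0x5 ⊕ 0x7 = 0x2.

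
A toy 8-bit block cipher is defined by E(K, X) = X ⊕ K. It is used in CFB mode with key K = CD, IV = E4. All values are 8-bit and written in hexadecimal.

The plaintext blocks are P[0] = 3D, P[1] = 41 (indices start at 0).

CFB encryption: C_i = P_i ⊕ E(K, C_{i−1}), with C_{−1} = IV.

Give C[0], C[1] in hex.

C[0] = 14, C[1] = 98

C[0]: E(K, E4) = 29; 3D ⊕ 29 = 14.
C[1]: E(K, 14) = D9; 41 ⊕ D9 = 98.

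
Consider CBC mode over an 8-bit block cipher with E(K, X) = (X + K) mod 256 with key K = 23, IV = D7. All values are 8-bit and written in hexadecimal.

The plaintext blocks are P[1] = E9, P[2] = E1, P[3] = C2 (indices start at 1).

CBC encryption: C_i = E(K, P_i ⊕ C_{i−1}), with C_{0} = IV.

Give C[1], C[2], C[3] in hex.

C[1]: P[1] ⊕ D7 = 3E; E(K, 3E) = 61.
C[2]: P[2] ⊕ 61 = 80; E(K, 80) = A3.
C[3]: P[3] ⊕ A3 = 61; E(K, 61) = 84.

C[1] = 61, C[2] = A3, C[3] = 84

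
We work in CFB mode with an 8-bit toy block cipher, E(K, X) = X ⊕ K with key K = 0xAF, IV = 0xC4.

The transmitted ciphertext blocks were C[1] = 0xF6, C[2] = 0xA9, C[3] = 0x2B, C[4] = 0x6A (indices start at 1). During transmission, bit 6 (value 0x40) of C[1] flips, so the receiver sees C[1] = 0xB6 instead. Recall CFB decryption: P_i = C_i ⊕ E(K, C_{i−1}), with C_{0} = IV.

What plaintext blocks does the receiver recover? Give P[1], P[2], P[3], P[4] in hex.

Only C[1] changed, to 0xB6. In CFB, a change in C_i flips the same bit in P_i and garbles P_{i+1}. Decrypting the received ciphertext:
P[1]: E(K, 0xC4) = 0x6B; 0xB6 ⊕ 0x6B = 0xDD.
P[2]: E(K, 0xB6) = 0x19; 0xA9 ⊕ 0x19 = 0xB0.
P[3]: E(K, 0xA9) = 0x06; 0x2B ⊕ 0x06 = 0x2D.
P[4]: E(K, 0x2B) = 0x84; 0x6A ⊕ 0x84 = 0xEE.
Blocks that differ from the original plaintext: P[1], P[2].

P[1] = 0xDD, P[2] = 0xB0, P[3] = 0x2D, P[4] = 0xEE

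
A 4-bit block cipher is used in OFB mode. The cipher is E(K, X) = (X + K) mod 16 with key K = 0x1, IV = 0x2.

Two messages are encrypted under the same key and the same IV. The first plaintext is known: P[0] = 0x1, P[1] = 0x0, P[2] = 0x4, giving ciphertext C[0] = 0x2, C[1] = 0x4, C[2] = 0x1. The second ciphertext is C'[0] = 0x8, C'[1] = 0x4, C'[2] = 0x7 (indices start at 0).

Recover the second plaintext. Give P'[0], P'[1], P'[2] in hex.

In OFB with a reused IV, both messages share the same keystream S_i, so C_i ⊕ C'_i = P_i ⊕ P'_i and thus P'_i = P_i ⊕ C_i ⊕ C'_i.
P'[0]: 0x1 ⊕ 0x2 ⊕ 0x8 = 0xB.
P'[1]: 0x0 ⊕ 0x4 ⊕ 0x4 = 0x0.
P'[2]: 0x4 ⊕ 0x1 ⊕ 0x7 = 0x2.

P'[0] = 0xB, P'[1] = 0x0, P'[2] = 0x2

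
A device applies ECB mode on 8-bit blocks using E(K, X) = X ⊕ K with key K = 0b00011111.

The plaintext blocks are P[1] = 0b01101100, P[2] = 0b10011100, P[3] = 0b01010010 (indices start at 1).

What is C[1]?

ECB encryption: C_i = E(K, P_i).
C[1]: E(K, 0b01101100) = 0b01110011.

C[1] = 0b01110011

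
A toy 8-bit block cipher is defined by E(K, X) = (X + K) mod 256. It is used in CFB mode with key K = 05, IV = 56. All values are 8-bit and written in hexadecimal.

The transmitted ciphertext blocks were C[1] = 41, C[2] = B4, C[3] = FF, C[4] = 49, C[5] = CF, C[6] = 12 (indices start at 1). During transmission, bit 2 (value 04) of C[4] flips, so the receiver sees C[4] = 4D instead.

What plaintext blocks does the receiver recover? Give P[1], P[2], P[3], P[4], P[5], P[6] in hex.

CFB decryption: P_i = C_i ⊕ E(K, C_{i−1}), with C_{0} = IV.
Only C[4] changed, to 4D. In CFB, a change in C_i flips the same bit in P_i and garbles P_{i+1}. Decrypting the received ciphertext:
P[1]: E(K, 56) = 5B; 41 ⊕ 5B = 1A.
P[2]: E(K, 41) = 46; B4 ⊕ 46 = F2.
P[3]: E(K, B4) = B9; FF ⊕ B9 = 46.
P[4]: E(K, FF) = 04; 4D ⊕ 04 = 49.
P[5]: E(K, 4D) = 52; CF ⊕ 52 = 9D.
P[6]: E(K, CF) = D4; 12 ⊕ D4 = C6.
Blocks that differ from the original plaintext: P[4], P[5].

P[1] = 1A, P[2] = F2, P[3] = 46, P[4] = 49, P[5] = 9D, P[6] = C6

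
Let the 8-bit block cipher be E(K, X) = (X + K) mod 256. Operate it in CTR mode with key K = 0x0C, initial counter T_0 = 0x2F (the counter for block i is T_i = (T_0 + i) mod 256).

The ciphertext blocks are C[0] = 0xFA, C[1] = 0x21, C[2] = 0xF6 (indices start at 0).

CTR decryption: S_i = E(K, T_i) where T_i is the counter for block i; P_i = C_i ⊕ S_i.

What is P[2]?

P[2]: T = 0x31, S = E(K, T) = 0x3D; 0xF6 ⊕ 0x3D = 0xCB.

P[2] = 0xCB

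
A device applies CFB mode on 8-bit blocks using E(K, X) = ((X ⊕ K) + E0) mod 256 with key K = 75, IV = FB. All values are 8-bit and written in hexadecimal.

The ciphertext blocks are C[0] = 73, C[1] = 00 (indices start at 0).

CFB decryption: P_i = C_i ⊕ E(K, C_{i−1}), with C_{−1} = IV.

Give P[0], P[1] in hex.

P[0] = 1D, P[1] = E6

P[0]: E(K, FB) = 6E; 73 ⊕ 6E = 1D.
P[1]: E(K, 73) = E6; 00 ⊕ E6 = E6.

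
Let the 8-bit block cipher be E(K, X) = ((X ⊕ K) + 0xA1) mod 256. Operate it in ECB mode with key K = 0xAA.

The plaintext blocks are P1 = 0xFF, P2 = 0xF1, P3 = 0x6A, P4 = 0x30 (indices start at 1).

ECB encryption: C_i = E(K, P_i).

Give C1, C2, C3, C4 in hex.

C1: E(K, 0xFF) = 0xF6.
C2: E(K, 0xF1) = 0xFC.
C3: E(K, 0x6A) = 0x61.
C4: E(K, 0x30) = 0x3B.

C1 = 0xF6, C2 = 0xFC, C3 = 0x61, C4 = 0x3B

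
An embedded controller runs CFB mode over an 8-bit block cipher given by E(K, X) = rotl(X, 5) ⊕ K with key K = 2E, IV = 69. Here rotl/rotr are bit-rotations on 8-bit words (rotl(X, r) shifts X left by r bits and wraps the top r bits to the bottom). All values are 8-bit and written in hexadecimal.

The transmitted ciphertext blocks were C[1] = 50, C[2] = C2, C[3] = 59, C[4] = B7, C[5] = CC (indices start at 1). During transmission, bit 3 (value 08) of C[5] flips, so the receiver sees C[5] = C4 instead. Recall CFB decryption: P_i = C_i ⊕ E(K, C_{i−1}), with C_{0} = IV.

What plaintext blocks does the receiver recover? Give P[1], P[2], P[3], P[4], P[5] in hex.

P[1] = 53, P[2] = E6, P[3] = 2F, P[4] = B2, P[5] = 1C

Only C[5] changed, to C4. In CFB, a change in C_i flips the same bit in P_i and garbles P_{i+1}. Decrypting the received ciphertext:
P[1]: E(K, 69) = 03; 50 ⊕ 03 = 53.
P[2]: E(K, 50) = 24; C2 ⊕ 24 = E6.
P[3]: E(K, C2) = 76; 59 ⊕ 76 = 2F.
P[4]: E(K, 59) = 05; B7 ⊕ 05 = B2.
P[5]: E(K, B7) = D8; C4 ⊕ D8 = 1C.
Blocks that differ from the original plaintext: P[5].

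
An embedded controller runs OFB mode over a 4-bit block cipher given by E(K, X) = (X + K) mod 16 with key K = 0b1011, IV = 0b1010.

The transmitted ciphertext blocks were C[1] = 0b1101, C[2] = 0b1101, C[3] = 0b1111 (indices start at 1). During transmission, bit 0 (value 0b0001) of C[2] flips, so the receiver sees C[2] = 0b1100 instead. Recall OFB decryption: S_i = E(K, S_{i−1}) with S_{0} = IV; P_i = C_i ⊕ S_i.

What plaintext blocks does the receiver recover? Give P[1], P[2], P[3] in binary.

P[1] = 0b1000, P[2] = 0b1100, P[3] = 0b0100

Only C[2] changed, to 0b1100. In OFB, a change in C_i flips the same bit in P_i only; the keystream is unaffected. Decrypting the received ciphertext:
P[1]: S = E(K, 0b1010) = 0b0101; 0b1101 ⊕ 0b0101 = 0b1000.
P[2]: S = E(K, 0b0101) = 0b0000; 0b1100 ⊕ 0b0000 = 0b1100.
P[3]: S = E(K, 0b0000) = 0b1011; 0b1111 ⊕ 0b1011 = 0b0100.
Blocks that differ from the original plaintext: P[2].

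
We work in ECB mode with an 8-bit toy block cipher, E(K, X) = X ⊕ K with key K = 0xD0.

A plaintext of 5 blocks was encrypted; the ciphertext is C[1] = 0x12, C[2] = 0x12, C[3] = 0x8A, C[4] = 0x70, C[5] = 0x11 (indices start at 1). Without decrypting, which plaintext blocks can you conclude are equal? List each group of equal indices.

ECB encrypts each block independently with the same key, so equal ciphertext blocks imply equal plaintext blocks.
C[1] = C[2] = 0x12, so P[1] = P[2].

P[1] = P[2]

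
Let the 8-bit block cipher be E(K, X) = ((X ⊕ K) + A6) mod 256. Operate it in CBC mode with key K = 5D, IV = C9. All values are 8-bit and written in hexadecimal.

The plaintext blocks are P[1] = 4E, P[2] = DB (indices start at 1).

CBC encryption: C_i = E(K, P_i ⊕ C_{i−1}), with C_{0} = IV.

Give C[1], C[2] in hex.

C[1]: P[1] ⊕ C9 = 87; E(K, 87) = 80.
C[2]: P[2] ⊕ 80 = 5B; E(K, 5B) = AC.

C[1] = 80, C[2] = AC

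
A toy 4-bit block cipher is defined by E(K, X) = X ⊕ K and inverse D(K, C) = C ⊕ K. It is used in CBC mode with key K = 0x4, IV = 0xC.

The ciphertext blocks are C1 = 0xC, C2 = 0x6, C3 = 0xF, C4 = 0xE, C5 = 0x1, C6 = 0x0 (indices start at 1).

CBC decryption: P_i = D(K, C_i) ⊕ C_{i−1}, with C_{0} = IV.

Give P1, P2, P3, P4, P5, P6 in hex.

P1 = 0x4, P2 = 0xE, P3 = 0xD, P4 = 0x5, P5 = 0xB, P6 = 0x5

P1: D(K, 0xC) = 0x8; 0x8 ⊕ 0xC = 0x4.
P2: D(K, 0x6) = 0x2; 0x2 ⊕ 0xC = 0xE.
P3: D(K, 0xF) = 0xB; 0xB ⊕ 0x6 = 0xD.
P4: D(K, 0xE) = 0xA; 0xA ⊕ 0xF = 0x5.
P5: D(K, 0x1) = 0x5; 0x5 ⊕ 0xE = 0xB.
P6: D(K, 0x0) = 0x4; 0x4 ⊕ 0x1 = 0x5.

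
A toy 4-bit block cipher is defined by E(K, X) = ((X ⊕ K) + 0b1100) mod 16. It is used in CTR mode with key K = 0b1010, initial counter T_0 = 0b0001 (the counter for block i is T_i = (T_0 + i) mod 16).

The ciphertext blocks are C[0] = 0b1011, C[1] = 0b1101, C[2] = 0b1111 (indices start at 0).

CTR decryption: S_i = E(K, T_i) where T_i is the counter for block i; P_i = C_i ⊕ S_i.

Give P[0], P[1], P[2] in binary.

P[0]: T = 0b0001, S = E(K, T) = 0b0111; 0b1011 ⊕ 0b0111 = 0b1100.
P[1]: T = 0b0010, S = E(K, T) = 0b0100; 0b1101 ⊕ 0b0100 = 0b1001.
P[2]: T = 0b0011, S = E(K, T) = 0b0101; 0b1111 ⊕ 0b0101 = 0b1010.

P[0] = 0b1100, P[1] = 0b1001, P[2] = 0b1010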